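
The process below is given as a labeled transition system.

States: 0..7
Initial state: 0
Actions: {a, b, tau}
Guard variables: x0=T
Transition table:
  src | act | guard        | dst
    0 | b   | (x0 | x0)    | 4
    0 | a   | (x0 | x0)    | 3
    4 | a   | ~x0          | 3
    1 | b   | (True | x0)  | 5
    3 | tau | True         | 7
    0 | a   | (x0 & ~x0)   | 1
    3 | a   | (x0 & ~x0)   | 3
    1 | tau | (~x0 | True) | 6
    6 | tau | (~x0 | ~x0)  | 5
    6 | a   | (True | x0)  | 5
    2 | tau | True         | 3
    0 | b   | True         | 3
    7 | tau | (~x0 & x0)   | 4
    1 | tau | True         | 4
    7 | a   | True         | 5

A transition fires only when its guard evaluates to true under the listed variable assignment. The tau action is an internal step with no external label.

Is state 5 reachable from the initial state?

After dropping false guards: 10 live edges.
depth 0: {0}
depth 1: {3,4}  now seen {0,3,4}
depth 2: {7}  now seen {0,3,4,7}
depth 3: {5}  now seen {0,3,4,5,7}
Reach set: {0,3,4,5,7}
witness 5: b·tau·a

Answer: REACHABLE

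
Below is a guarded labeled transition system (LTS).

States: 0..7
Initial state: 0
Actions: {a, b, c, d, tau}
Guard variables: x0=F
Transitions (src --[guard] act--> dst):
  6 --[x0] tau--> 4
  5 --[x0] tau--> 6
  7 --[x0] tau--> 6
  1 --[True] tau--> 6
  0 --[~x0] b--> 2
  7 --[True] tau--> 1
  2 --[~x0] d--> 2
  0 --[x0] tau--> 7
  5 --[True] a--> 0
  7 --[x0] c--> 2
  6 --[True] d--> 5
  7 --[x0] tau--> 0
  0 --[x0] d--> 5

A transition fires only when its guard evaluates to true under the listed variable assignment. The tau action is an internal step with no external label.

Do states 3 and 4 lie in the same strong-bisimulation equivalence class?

Refine partition for ~:
  π0 = {{0,1,2,3,4,5,6,7}}
  π1 = {{0},{1,7},{2,6},{3,4},{5}}
  π2 = {{0},{1},{2},{3,4},{5},{6},{7}}
7 equivalence class(es) (converged in 3)
[3]={3,4}  [4]={3,4}

Answer: BISIMILAR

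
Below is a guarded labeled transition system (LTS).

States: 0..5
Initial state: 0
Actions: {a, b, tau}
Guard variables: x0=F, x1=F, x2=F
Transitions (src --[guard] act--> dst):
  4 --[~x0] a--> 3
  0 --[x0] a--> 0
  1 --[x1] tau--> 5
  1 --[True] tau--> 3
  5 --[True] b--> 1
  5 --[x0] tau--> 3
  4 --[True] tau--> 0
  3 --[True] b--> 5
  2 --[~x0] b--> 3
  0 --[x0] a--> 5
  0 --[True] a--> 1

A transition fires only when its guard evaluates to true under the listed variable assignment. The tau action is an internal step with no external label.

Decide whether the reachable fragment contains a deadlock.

Answer: DEADLOCK-FREE

Analysis:
R = {0,1,3,5}
  0: a→1  [1 out]
  1: tau→3  [1 out]
  3: b→5  [1 out]
  5: b→1  [1 out]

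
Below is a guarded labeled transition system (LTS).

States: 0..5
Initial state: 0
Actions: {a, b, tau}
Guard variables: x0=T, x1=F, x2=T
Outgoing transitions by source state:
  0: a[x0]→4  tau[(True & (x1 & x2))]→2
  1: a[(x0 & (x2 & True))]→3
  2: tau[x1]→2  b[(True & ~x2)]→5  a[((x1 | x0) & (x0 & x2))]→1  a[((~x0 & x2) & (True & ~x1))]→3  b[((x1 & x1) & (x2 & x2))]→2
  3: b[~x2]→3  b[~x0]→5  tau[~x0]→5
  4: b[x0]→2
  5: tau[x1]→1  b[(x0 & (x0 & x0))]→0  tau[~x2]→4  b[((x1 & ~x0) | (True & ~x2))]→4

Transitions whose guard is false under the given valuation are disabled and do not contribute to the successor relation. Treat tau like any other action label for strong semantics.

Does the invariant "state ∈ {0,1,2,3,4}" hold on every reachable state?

Answer: INVARIANT HOLDS

Trace:
Inv-set: {0,1,2,3,4}
Reachable = {0,1,2,3,4}
  0: safe
  1: safe
  2: safe
  3: safe
  4: safe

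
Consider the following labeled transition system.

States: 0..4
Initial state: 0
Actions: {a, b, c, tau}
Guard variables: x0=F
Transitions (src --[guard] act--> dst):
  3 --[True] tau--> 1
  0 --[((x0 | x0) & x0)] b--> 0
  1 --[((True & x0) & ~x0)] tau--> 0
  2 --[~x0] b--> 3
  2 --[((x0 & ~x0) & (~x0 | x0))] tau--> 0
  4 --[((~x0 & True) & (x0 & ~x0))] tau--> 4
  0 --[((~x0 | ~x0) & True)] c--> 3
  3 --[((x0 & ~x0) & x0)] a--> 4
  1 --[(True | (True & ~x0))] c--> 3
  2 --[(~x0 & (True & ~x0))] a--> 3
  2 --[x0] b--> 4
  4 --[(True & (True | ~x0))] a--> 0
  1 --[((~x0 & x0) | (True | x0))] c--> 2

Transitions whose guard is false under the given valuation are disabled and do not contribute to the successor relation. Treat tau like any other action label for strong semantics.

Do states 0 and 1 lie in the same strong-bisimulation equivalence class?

Bisimulation quotient by refinement:
  P[0] = {{0,1,2,3,4}}
  P[1] = {{0,1},{2},{3},{4}}
  P[2] = {{0},{1},{2},{3},{4}}
5 equivalence class(es) (converged in 3)
class of 0: {0}; class of 1: {1}

Answer: NOT BISIMILAR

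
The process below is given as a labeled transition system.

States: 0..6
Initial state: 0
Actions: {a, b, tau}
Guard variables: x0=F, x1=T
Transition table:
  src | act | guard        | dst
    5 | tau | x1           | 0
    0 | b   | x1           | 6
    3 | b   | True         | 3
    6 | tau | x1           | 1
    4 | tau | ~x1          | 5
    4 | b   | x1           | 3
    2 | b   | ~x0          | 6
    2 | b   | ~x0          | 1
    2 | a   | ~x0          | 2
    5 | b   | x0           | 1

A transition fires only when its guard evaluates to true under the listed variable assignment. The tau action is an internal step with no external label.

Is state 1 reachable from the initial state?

Guard filter leaves 8 enabled edge(s).
L0 = {0}
L1 = {6}  cumulative {0,6}
L2 = {1}  cumulative {0,1,6}
Reach set: {0,1,6}
witness 1: b·tau

Answer: REACHABLE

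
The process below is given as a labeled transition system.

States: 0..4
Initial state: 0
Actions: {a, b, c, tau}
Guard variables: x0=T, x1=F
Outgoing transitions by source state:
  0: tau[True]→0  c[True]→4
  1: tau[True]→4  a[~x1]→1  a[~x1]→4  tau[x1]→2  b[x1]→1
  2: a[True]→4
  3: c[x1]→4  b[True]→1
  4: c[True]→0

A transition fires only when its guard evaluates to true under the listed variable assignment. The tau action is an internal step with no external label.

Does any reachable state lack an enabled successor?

Reachable = {0,4}
  0: c→4  tau→0  [2 exit(s)]
  4: c→0  [1 exit(s)]

Answer: DEADLOCK-FREE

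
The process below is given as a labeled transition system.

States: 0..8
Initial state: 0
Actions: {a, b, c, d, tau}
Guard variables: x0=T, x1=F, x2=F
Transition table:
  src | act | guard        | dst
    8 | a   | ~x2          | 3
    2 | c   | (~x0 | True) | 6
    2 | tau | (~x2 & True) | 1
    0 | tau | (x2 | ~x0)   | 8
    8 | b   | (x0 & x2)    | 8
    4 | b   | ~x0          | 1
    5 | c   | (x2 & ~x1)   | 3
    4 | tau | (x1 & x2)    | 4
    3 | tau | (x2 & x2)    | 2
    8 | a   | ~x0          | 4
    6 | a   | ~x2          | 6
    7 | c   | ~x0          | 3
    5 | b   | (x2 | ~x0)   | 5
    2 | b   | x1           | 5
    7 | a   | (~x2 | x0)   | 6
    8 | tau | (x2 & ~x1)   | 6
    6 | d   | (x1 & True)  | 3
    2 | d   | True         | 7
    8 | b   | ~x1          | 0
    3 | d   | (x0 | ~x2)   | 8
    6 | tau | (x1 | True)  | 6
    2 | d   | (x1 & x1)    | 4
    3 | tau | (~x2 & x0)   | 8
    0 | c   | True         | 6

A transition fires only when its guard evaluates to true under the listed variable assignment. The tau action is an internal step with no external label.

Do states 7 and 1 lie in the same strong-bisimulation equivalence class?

Answer: NOT BISIMILAR

Working:
Bisimulation quotient by refinement:
  round 0: {{0,1,2,3,4,5,6,7,8}}
  round 1: {{0},{1,4,5},{2},{3},{6},{7},{8}}
7 equivalence class(es) (converged in 2)
[7]={7}  [1]={1,4,5}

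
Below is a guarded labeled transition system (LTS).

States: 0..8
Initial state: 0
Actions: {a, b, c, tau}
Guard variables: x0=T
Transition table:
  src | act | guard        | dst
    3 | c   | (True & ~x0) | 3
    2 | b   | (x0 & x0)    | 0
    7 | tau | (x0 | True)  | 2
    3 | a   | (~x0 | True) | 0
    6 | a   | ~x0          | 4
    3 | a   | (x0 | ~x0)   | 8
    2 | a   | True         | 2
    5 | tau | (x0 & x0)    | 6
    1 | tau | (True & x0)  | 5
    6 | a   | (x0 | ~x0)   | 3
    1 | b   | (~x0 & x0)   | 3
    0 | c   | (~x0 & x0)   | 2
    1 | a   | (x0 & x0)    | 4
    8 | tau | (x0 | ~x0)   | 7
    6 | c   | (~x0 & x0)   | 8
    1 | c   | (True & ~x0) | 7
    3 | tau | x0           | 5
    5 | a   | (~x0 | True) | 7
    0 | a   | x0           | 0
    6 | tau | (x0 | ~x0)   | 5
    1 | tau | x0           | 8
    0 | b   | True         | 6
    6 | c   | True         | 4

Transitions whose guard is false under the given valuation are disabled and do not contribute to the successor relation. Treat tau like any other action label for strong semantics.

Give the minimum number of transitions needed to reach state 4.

Breadth-first toward 4:
  Layer 0: {0}
  Layer 1: {6}
  Layer 2: {3,4,5}
4 enters at depth 2; path b·c

Answer: 2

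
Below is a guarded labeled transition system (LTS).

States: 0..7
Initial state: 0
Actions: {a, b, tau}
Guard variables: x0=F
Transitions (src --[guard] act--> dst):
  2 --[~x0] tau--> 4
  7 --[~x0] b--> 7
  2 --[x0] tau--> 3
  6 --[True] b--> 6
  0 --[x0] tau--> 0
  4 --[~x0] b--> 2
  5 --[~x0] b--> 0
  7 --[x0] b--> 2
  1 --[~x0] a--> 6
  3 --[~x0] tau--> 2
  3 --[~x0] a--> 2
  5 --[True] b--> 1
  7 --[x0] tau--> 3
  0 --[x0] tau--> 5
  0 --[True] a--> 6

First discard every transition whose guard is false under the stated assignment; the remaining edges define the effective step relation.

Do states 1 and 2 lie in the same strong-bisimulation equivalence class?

Compute ~ classes (split until stable):
  π0 = {{0,1,2,3,4,5,6,7}}
  π1 = {{0,1},{2},{3},{4,5,6,7}}
  π2 = {{0,1},{2},{3},{4},{5},{6,7}}
stable after 3 split(s): 6 block(s)
[1]={0,1}  [2]={2}

Answer: NOT BISIMILAR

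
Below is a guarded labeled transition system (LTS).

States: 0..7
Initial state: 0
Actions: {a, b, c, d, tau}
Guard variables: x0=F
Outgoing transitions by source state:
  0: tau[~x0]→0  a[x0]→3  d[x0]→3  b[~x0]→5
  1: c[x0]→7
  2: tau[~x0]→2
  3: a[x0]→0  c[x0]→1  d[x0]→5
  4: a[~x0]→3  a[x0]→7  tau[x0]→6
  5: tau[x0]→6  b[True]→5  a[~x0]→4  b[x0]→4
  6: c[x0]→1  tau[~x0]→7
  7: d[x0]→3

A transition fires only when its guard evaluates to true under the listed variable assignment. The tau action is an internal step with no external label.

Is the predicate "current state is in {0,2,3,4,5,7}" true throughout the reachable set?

Inv-set: {0,2,3,4,5,7}
Reach set: {0,3,4,5}
  0: safe
  3: safe
  4: safe
  5: safe

Answer: INVARIANT HOLDS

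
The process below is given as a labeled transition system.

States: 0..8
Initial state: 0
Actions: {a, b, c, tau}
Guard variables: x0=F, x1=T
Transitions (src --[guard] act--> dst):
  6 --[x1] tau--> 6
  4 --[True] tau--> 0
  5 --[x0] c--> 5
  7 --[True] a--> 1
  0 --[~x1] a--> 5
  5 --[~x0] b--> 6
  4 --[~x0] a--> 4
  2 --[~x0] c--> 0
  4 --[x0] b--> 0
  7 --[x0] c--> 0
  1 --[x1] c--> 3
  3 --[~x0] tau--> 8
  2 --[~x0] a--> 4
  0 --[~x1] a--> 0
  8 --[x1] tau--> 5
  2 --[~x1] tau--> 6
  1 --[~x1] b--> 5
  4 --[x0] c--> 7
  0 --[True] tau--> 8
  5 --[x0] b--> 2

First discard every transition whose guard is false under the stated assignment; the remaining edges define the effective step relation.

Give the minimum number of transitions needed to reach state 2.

BFS to 2:
  Layer 0: {0}
  Layer 1: {8}
  Layer 2: {5}
  Layer 3: {6}
2 never appears.

Answer: UNREACHABLE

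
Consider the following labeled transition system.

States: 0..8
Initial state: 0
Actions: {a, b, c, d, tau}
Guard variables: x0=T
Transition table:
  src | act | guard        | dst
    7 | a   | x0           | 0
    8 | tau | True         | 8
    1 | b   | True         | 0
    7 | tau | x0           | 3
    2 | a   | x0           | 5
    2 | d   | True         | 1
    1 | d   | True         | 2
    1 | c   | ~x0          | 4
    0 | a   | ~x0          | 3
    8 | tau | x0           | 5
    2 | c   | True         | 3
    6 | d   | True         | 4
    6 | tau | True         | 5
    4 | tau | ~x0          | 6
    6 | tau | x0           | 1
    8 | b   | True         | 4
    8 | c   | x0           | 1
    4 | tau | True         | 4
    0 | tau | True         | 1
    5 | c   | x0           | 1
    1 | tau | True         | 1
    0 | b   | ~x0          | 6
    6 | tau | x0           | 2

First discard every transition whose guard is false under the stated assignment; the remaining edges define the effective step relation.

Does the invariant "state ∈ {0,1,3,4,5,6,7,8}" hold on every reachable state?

Allowed set {0,1,3,4,5,6,7,8}
R = {0,1,2,3,5}
  0: ok
  1: ok
  2: VIOLATES
  3: ok
  5: ok
witness against invariant: tau·d → 2

Answer: INVARIANT VIOLATED at state 2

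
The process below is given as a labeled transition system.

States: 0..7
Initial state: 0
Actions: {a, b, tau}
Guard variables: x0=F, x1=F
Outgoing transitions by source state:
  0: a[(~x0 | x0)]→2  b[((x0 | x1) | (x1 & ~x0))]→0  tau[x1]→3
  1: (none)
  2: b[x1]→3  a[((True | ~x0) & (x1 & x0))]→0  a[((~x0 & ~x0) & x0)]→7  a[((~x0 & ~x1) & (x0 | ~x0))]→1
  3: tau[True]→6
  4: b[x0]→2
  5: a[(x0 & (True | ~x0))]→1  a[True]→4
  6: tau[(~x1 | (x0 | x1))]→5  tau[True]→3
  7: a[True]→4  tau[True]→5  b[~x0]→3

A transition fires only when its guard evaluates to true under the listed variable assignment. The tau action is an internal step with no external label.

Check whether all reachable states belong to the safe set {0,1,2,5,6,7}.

Inv-set: {0,1,2,5,6,7}
Reachable = {0,1,2}
  0: ok
  1: ok
  2: ok

Answer: INVARIANT HOLDS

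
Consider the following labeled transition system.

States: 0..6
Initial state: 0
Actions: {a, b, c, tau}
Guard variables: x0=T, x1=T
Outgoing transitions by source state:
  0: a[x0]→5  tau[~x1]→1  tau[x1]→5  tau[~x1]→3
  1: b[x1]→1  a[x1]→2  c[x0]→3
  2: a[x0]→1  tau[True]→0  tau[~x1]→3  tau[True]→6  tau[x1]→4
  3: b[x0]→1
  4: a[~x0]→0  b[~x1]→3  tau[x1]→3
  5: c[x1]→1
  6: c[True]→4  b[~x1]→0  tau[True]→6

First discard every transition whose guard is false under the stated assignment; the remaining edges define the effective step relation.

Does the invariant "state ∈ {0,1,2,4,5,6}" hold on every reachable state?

Safe = {0,1,2,4,5,6}
Reach set: {0,1,2,3,4,5,6}
  0: safe
  1: safe
  2: safe
  3: outside
  4: safe
  5: safe
  6: safe
witness against invariant: a·c·c → 3

Answer: INVARIANT VIOLATED at state 3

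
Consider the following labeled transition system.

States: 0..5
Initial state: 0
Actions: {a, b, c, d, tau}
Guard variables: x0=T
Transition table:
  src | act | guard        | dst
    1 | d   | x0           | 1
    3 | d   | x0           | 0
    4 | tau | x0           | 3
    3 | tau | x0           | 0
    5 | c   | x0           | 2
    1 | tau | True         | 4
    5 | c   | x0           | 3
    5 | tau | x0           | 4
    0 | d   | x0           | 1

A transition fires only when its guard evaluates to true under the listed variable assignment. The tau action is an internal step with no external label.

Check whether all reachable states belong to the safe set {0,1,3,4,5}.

Answer: INVARIANT HOLDS

Trace:
Safe = {0,1,3,4,5}
Reach set: {0,1,3,4}
  0: safe
  1: safe
  3: safe
  4: safe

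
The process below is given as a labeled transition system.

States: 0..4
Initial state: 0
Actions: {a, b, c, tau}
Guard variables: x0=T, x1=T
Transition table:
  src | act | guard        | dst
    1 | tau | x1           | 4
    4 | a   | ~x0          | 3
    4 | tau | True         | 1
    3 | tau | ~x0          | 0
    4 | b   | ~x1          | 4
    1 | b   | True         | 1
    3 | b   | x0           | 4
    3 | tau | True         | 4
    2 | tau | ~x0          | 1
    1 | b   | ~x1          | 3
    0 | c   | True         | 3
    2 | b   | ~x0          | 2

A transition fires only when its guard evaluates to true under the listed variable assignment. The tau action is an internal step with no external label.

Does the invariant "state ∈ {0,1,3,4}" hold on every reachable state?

Safe = {0,1,3,4}
Reachable = {0,1,3,4}
  0: safe
  1: safe
  3: safe
  4: safe

Answer: INVARIANT HOLDS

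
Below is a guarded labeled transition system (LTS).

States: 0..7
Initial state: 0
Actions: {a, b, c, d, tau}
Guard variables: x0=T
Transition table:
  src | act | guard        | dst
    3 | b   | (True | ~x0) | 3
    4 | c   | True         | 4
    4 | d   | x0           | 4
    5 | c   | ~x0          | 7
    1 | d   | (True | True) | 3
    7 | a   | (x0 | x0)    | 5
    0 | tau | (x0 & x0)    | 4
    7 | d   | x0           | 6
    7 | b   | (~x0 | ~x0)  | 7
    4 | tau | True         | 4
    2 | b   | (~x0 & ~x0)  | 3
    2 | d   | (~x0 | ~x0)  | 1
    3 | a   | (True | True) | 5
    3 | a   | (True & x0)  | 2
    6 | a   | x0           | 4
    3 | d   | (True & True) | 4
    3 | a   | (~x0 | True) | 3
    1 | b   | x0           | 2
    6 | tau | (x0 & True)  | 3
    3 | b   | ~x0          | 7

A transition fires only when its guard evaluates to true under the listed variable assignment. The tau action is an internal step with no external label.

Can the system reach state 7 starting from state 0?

Answer: UNREACHABLE

Trace:
15 transition(s) survive guard evaluation.
depth 0: {0}
depth 1: {4}  now seen {0,4}
Reach set: {0,4}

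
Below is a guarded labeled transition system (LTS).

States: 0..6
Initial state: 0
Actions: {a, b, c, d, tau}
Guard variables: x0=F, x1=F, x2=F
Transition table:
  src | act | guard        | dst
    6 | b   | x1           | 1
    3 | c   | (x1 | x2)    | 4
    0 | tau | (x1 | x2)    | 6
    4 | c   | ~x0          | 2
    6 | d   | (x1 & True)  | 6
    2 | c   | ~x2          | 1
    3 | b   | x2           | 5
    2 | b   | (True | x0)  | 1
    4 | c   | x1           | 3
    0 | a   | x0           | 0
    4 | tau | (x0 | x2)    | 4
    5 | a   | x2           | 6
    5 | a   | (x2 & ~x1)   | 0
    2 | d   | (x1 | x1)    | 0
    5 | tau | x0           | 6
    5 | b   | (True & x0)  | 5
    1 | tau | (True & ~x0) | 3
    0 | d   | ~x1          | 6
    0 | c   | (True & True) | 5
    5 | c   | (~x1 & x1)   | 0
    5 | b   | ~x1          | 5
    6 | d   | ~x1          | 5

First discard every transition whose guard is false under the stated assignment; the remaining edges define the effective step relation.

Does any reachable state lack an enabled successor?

Reachable = {0,5,6}
  0: c→5  d→6  [2 out]
  5: b→5  [1 out]
  6: d→5  [1 out]

Answer: DEADLOCK-FREE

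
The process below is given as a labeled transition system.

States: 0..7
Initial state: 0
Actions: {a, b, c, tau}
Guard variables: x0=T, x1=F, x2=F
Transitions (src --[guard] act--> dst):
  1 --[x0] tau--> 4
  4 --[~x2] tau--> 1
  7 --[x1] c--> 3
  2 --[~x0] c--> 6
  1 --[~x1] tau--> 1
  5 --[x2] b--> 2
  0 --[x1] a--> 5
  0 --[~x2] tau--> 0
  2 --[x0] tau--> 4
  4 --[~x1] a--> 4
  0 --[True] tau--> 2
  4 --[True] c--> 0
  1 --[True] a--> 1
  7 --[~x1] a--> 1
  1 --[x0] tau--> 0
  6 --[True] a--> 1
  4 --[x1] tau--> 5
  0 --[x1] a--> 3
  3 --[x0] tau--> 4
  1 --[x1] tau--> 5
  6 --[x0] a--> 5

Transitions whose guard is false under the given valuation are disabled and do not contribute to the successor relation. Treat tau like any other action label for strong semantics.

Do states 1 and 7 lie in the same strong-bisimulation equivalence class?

Answer: NOT BISIMILAR

Trace:
Refine partition for ~:
  π0 = {{0,1,2,3,4,5,6,7}}
  π1 = {{0,2,3},{1},{4},{5},{6,7}}
  π2 = {{0},{1},{2,3},{4},{5},{6},{7}}
7 equivalence class(es) (converged in 3)
[1]={1}  [7]={7}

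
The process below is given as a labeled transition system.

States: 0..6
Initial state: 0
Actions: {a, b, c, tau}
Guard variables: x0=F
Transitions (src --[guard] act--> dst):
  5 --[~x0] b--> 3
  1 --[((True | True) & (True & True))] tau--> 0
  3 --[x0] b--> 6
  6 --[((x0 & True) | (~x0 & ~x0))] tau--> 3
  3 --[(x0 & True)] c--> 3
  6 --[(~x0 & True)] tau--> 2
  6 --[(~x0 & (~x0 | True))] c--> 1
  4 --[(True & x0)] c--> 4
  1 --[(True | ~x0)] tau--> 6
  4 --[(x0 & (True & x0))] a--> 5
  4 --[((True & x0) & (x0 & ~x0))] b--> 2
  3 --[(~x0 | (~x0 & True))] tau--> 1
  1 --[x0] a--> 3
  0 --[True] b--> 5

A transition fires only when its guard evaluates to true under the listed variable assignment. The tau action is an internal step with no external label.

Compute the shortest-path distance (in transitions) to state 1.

Answer: 3

Working:
BFS to 1:
  L0 = {0}
  L1 = {5}
  L2 = {3}
  L3 = {1}
first hit 1 at d=3 via b·b·tau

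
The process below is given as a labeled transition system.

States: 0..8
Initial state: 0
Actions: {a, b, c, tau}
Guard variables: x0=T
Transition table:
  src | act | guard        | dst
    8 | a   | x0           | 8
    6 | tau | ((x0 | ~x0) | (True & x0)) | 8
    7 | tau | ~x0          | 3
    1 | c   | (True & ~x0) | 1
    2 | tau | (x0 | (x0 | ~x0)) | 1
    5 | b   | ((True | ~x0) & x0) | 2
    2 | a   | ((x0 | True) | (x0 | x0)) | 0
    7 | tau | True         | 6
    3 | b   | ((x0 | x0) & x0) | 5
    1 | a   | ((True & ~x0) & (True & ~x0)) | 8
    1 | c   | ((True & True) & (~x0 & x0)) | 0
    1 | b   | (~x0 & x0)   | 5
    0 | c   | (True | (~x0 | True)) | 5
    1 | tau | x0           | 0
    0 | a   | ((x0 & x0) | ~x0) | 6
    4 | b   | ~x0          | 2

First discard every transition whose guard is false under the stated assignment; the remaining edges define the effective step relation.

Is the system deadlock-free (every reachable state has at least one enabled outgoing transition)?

Reachable = {0,1,2,5,6,8}
  0: a→6  c→5  [2 exit(s)]
  1: tau→0  [1 exit(s)]
  2: a→0  tau→1  [2 exit(s)]
  5: b→2  [1 exit(s)]
  6: tau→8  [1 exit(s)]
  8: a→8  [1 exit(s)]

Answer: DEADLOCK-FREE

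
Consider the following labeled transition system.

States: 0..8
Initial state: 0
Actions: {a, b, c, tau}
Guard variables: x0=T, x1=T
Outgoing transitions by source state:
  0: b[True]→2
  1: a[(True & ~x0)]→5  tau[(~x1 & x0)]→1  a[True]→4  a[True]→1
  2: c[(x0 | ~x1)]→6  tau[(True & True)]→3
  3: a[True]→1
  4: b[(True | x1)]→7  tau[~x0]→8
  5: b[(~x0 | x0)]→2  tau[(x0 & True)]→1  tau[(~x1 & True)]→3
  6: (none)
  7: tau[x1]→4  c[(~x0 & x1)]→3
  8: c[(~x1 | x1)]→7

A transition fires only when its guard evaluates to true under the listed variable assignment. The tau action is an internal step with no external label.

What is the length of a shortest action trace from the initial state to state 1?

BFS to 1:
  depth 0: {0}
  depth 1: {2}
  depth 2: {3,6}
  depth 3: {1}
first hit 1 at d=3 via b·tau·a

Answer: 3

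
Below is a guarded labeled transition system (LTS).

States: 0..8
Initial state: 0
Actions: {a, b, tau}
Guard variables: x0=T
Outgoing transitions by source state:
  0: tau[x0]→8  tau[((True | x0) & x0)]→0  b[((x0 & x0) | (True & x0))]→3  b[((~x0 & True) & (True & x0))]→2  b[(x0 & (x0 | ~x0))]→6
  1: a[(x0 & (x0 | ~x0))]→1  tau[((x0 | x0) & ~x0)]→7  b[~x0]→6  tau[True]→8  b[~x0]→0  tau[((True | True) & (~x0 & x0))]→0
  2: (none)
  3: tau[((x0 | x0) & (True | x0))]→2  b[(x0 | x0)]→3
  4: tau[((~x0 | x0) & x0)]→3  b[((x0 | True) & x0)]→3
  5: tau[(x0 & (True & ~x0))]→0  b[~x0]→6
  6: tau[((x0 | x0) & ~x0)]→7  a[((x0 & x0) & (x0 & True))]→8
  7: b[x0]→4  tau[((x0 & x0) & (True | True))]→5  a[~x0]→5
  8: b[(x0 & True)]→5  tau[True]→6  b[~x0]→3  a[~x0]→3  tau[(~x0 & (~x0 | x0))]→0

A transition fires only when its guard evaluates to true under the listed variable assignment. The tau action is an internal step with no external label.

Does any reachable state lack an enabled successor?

Answer: DEADLOCK at state 2

Trace:
Reachable = {0,2,3,5,6,8}
  0: b→3  b→6  tau→0  tau→8  [4 exit(s)]
  2: ∅  [STUCK]
  3: b→3  tau→2  [2 exit(s)]
  5: ∅  [STUCK]
  6: a→8  [1 exit(s)]
  8: b→5  tau→6  [2 exit(s)]
trace reaching 2: b·tau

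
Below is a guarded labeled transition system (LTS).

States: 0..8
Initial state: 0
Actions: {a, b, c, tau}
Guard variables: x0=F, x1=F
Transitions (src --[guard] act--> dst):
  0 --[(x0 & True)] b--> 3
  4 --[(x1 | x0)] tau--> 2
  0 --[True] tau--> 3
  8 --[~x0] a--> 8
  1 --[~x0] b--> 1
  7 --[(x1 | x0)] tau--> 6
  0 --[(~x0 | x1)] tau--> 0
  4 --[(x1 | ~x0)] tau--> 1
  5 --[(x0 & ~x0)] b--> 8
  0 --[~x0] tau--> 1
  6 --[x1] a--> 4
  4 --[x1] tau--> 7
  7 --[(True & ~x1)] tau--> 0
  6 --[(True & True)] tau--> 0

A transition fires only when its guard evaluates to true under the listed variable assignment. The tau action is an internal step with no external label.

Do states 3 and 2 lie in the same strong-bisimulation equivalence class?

Refine partition for ~:
  P[0] = {{0,1,2,3,4,5,6,7,8}}
  P[1] = {{0,4,6,7},{1},{2,3,5},{8}}
  P[2] = {{0},{1},{2,3,5},{4},{6,7},{8}}
6 equivalence class(es) (converged in 3)
class of 3: {2,3,5}; class of 2: {2,3,5}

Answer: BISIMILAR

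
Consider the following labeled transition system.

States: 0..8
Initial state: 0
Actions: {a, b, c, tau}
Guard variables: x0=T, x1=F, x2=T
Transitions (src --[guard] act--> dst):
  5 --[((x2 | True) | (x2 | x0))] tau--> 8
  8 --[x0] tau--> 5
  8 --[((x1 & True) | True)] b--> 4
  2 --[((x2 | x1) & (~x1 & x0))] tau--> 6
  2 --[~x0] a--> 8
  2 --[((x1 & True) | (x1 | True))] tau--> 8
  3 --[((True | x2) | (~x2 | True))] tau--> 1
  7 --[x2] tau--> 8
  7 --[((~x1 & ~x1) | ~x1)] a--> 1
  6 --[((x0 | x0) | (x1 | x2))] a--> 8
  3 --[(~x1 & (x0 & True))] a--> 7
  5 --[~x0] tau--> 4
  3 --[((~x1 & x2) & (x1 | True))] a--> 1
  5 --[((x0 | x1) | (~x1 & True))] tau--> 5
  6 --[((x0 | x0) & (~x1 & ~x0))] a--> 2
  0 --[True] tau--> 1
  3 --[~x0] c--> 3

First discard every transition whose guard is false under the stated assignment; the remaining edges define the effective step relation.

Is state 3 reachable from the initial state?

Answer: UNREACHABLE

Analysis:
Guard filter leaves 13 enabled edge(s).
depth 0: {0}
depth 1: {1}  now seen {0,1}
Reach set: {0,1}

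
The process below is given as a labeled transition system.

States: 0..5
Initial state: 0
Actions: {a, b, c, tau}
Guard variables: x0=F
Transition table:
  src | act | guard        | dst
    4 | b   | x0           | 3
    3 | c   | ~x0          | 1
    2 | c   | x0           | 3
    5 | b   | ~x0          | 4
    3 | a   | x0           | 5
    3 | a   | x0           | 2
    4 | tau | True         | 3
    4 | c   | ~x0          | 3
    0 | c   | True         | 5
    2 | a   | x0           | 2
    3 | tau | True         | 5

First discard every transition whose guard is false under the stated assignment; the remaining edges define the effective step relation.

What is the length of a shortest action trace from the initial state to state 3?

Answer: 3

Analysis:
BFS to 3:
  L0 = {0}
  L1 = {5}
  L2 = {4}
  L3 = {3}
3 enters at depth 3; path c·b·c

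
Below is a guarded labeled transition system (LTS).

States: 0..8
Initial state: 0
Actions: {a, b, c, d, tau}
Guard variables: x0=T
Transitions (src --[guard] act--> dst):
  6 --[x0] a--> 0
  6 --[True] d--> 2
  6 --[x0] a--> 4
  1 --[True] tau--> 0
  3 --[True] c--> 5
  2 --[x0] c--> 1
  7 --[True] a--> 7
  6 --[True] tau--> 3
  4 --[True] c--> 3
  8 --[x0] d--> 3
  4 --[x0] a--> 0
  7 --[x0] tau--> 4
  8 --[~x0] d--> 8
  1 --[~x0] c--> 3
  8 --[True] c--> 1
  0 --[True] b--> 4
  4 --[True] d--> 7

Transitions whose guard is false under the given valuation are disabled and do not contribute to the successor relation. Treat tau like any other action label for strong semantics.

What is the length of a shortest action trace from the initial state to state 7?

Layered search for 7:
  L0 = {0}
  L1 = {4}
  L2 = {3,7}
depth(7)=2, e.g. b·d

Answer: 2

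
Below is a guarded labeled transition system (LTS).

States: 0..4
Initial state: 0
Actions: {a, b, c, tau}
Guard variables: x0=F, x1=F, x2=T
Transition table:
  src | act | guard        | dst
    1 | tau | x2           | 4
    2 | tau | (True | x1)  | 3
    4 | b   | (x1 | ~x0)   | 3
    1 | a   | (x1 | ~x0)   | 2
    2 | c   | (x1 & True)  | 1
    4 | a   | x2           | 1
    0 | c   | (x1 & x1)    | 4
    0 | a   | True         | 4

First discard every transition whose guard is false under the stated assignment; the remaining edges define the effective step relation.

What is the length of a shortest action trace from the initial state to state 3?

BFS to 3:
  L0 = {0}
  L1 = {4}
  L2 = {1,3}
depth(3)=2, e.g. a·b

Answer: 2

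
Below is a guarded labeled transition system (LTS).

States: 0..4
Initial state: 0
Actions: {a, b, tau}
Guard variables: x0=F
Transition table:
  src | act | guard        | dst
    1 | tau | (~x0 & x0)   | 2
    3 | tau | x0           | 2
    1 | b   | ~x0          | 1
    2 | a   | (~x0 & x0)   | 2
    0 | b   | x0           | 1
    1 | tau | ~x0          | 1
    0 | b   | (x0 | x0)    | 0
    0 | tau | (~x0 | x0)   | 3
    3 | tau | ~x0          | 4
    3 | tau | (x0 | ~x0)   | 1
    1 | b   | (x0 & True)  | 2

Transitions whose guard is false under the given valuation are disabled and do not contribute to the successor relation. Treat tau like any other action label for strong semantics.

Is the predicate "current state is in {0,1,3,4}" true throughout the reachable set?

Inv-set: {0,1,3,4}
Reach set: {0,1,3,4}
  0: ✓
  1: ✓
  3: ✓
  4: ✓

Answer: INVARIANT HOLDS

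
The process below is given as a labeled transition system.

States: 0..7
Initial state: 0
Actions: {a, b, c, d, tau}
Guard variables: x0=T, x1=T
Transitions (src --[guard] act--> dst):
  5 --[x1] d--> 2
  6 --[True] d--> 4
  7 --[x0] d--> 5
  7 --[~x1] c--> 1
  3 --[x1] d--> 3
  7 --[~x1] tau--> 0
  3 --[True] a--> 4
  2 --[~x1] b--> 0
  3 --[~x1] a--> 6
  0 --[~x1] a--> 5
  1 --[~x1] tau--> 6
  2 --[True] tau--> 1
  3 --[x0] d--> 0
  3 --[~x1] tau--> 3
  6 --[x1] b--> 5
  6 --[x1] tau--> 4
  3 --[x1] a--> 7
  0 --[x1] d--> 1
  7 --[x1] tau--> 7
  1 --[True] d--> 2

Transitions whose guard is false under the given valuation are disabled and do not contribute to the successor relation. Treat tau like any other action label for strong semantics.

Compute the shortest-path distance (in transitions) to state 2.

Breadth-first toward 2:
  depth 0: {0}
  depth 1: {1}
  depth 2: {2}
2 enters at depth 2; path d·d

Answer: 2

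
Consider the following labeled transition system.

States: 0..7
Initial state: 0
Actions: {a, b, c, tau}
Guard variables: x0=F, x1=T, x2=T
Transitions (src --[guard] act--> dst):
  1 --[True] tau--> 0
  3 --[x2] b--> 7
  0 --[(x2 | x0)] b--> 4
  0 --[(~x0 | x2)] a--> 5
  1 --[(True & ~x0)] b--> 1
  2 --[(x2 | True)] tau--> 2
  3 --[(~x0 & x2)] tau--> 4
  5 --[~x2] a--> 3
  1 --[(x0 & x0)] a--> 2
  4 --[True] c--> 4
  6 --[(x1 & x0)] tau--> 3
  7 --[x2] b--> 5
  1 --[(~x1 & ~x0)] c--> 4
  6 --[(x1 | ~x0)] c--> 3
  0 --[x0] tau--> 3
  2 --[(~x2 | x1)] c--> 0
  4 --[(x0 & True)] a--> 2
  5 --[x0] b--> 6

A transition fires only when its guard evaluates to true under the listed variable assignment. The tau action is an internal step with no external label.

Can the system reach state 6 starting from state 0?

Guard filter leaves 11 enabled edge(s).
L0 = {0}
L1 = {4,5}  cumulative {0,4,5}
Reachable = {0,4,5}

Answer: UNREACHABLE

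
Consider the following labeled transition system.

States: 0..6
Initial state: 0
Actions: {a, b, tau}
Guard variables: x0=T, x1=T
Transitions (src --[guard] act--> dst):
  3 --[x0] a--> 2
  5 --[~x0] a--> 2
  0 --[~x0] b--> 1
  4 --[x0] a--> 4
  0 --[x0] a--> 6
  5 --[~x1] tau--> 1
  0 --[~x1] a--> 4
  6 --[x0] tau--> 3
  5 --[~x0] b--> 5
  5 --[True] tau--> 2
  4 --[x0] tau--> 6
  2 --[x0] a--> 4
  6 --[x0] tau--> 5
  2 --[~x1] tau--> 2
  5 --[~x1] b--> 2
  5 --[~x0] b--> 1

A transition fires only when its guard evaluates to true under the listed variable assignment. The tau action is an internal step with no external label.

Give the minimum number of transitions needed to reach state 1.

BFS to 1:
  depth 0: {0}
  depth 1: {6}
  depth 2: {3,5}
  depth 3: {2}
  depth 4: {4}
1 never appears.

Answer: UNREACHABLE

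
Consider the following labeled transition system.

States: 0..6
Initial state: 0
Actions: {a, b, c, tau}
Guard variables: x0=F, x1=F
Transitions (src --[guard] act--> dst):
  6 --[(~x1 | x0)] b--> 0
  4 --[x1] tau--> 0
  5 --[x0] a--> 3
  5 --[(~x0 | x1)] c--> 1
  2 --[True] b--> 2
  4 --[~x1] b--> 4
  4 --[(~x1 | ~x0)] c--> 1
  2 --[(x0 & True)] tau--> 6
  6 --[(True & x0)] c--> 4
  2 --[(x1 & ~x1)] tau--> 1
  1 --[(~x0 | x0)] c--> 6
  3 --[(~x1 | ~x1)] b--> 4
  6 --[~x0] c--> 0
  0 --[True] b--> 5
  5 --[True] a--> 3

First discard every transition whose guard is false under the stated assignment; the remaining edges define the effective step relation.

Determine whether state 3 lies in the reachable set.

Answer: REACHABLE

Analysis:
10 transition(s) survive guard evaluation.
L0 = {0}
L1 = {5}  now seen {0,5}
L2 = {1,3}  now seen {0,1,3,5}
L3 = {4,6}  now seen {0,1,3,4,5,6}
Reach set: {0,1,3,4,5,6}
witness 3: b·a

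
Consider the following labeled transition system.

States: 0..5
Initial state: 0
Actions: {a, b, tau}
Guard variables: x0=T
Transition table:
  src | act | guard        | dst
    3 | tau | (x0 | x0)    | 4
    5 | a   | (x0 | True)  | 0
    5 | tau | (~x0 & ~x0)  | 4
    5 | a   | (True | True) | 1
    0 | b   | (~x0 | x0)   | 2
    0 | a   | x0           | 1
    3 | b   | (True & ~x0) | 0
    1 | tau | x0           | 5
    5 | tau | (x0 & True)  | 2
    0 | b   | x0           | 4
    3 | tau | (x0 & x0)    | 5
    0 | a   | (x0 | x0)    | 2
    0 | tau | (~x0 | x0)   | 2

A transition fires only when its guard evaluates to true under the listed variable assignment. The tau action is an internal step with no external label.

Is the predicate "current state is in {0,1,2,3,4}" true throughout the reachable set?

Answer: INVARIANT VIOLATED at state 5

Working:
Safe = {0,1,2,3,4}
Reachable = {0,1,2,4,5}
  0: ok
  1: ok
  2: ok
  4: ok
  5: VIOLATES
reach 5 via a·tau — violates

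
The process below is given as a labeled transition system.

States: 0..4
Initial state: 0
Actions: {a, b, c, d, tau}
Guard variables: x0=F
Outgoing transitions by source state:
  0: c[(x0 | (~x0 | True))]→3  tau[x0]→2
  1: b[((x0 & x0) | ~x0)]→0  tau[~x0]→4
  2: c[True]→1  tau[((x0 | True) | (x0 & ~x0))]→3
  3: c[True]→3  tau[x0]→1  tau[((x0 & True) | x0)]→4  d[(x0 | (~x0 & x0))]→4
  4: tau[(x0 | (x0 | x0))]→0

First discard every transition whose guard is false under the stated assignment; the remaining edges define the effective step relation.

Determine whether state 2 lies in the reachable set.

Answer: UNREACHABLE

Analysis:
Guard filter leaves 6 enabled edge(s).
L0 = {0}
L1 = {3}  cumulative {0,3}
Reach set: {0,3}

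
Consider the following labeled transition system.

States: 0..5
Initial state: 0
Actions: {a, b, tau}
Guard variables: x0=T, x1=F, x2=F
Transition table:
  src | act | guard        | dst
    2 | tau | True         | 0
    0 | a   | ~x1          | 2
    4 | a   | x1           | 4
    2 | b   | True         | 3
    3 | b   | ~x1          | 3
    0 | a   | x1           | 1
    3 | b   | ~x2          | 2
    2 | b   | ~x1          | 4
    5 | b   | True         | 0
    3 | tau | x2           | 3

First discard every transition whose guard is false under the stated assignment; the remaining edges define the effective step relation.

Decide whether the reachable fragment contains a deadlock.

Answer: DEADLOCK at state 4

Trace:
Reachable = {0,2,3,4}
  0: a→2  [1 out]
  2: b→3  b→4  tau→0  [3 out]
  3: b→2  b→3  [2 out]
  4: ∅  [STUCK]
witness 4: a·b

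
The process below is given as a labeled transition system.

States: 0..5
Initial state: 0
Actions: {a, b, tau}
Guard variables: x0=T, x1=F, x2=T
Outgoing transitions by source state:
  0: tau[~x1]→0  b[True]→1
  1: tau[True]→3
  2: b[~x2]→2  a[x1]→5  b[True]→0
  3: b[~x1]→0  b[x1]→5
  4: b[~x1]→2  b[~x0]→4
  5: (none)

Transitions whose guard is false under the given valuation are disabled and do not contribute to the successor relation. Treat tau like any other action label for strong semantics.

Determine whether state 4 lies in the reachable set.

Guard filter leaves 6 enabled edge(s).
L0 = {0}
L1 = {1}  total {0,1}
L2 = {3}  total {0,1,3}
R = {0,1,3}

Answer: UNREACHABLE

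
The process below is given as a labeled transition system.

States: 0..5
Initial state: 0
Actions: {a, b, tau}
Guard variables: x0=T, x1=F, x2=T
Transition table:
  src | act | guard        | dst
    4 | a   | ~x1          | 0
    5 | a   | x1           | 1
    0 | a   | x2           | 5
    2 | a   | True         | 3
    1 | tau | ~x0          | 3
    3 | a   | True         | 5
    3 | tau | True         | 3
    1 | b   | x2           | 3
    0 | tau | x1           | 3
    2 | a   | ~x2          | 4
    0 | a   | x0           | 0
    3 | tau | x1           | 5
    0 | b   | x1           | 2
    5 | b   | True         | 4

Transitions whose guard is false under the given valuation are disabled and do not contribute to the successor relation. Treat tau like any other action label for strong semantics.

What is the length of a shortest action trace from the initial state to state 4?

Answer: 2

Trace:
Breadth-first toward 4:
  L0 = {0}
  L1 = {5}
  L2 = {4}
depth(4)=2, e.g. a·b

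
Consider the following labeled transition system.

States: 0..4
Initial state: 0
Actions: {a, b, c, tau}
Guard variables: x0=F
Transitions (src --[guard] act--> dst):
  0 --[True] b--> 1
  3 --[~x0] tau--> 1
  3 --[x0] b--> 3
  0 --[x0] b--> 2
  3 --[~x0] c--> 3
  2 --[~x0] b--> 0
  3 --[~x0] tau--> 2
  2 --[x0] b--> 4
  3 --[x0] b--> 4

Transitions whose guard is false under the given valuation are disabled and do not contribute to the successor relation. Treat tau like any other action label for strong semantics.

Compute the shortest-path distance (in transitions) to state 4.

Answer: UNREACHABLE

Analysis:
Layered search for 4:
  L0 = {0}
  L1 = {1}
4 never appears.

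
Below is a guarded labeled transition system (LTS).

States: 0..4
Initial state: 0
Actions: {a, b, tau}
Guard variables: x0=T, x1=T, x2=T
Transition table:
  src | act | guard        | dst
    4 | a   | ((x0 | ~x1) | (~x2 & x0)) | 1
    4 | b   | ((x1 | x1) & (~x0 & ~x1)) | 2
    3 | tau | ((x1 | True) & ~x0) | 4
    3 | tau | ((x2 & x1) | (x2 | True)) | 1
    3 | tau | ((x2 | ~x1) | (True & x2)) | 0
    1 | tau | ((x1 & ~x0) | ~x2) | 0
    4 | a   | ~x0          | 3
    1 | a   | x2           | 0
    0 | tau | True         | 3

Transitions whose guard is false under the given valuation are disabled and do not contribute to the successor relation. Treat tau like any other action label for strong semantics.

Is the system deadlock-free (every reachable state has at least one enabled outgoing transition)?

Answer: DEADLOCK-FREE

Analysis:
Reach set: {0,1,3}
  0: tau→3  [1 exit(s)]
  1: a→0  [1 exit(s)]
  3: tau→0  tau→1  [2 exit(s)]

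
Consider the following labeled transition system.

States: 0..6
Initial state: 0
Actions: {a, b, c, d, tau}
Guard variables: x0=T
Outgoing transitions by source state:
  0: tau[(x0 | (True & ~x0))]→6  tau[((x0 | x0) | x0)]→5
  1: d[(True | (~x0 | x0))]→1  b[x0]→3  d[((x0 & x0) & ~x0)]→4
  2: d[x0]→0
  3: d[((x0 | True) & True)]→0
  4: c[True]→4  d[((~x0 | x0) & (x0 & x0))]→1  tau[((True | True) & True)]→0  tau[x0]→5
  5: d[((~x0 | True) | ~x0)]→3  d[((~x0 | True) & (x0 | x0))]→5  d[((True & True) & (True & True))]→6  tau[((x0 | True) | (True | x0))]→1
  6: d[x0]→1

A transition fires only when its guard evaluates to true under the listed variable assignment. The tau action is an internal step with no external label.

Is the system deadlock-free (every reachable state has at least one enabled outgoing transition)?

Reach set: {0,1,3,5,6}
  0: tau→5  tau→6  [deg 2]
  1: b→3  d→1  [deg 2]
  3: d→0  [deg 1]
  5: d→3  d→5  d→6  tau→1  [deg 4]
  6: d→1  [deg 1]

Answer: DEADLOCK-FREE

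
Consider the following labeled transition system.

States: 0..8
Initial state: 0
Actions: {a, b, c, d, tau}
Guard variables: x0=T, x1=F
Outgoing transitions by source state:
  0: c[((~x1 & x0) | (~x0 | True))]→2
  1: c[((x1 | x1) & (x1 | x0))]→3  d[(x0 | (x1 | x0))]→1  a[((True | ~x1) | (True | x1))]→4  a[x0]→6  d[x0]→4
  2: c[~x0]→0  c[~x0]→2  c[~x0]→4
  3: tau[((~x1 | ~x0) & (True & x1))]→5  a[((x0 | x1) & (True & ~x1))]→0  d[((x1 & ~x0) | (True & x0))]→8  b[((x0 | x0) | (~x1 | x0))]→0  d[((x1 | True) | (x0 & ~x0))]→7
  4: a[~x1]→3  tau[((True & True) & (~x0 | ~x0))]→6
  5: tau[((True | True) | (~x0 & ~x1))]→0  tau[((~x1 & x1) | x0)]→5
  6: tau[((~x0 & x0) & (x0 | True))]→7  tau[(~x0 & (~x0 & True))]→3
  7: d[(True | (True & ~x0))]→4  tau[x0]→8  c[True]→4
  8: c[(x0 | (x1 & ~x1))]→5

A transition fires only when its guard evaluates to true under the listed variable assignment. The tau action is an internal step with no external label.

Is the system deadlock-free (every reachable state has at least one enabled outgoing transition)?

Answer: DEADLOCK at state 2

Trace:
Reach set: {0,2}
  0: c→2  [deg 1]
  2: ∅  [STUCK]
Path to 2: c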